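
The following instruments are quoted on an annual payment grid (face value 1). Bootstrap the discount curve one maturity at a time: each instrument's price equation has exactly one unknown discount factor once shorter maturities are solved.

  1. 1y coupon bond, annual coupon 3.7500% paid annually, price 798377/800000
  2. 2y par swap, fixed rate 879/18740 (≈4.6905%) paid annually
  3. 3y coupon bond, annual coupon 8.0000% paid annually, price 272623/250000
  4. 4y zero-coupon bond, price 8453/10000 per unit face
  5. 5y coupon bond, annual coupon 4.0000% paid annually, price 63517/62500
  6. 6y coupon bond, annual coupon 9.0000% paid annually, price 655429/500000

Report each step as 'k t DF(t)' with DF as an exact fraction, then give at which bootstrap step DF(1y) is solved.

1 1 9619/10000
2 2 9121/10000
3 3 8709/10000
4 4 8453/10000
5 5 8391/10000
6 6 8369/10000
DF(1y) is solved at step 1

step 1 [1y] bond c/1=3/80: DF=(798377/800000 − 3/80·(0))/(1+3/80) = 9619/10000 ≈ 0.961900
step 2 [2y] swap r/1=879/18740: DF=(1 − 879/18740·(0.961900))/(1+879/18740) = 9121/10000 ≈ 0.912100
step 3 [3y] bond c/1=2/25: DF=(272623/250000 − 2/25·(0.961900+0.912100))/(1+2/25) = 8709/10000 ≈ 0.870900
step 4 [4y] zero: DF = P = 8453/10000 ≈ 0.845300
step 5 [5y] bond c/1=1/25: DF=(63517/62500 − 1/25·(0.961900+0.912100+0.870900+0.845300))/(1+1/25) = 8391/10000 ≈ 0.839100
step 6 [6y] bond c/1=9/100: DF=(655429/500000 − 9/100·(0.961900+0.912100+0.870900+0.845300+0.839100))/(1+9/100) = 8369/10000 ≈ 0.836900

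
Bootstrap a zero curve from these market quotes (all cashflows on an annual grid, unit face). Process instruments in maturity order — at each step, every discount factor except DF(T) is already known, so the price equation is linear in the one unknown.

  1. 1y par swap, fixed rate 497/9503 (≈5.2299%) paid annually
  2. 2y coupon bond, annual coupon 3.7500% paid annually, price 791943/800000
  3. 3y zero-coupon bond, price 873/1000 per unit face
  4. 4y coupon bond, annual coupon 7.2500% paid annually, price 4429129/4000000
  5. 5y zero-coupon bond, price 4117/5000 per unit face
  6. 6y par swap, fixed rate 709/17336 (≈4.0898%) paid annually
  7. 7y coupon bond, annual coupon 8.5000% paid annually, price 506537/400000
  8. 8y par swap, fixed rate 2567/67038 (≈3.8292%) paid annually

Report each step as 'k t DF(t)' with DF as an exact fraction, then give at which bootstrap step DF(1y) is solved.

1 1 9503/10000
2 2 4599/5000
3 3 873/1000
4 4 847/1000
5 5 4117/5000
6 6 7873/10000
7 7 7597/10000
8 8 7433/10000
DF(1y) is solved at step 1

step 1 [1y] swap r/1=497/9503: DF=(1 − 497/9503·(0))/(1+497/9503) = 9503/10000 ≈ 0.950300
step 2 [2y] bond c/1=3/80: DF=(791943/800000 − 3/80·(0.950300))/(1+3/80) = 4599/5000 ≈ 0.919800
step 3 [3y] zero: DF = P = 873/1000 ≈ 0.873000
step 4 [4y] bond c/1=29/400: DF=(4429129/4000000 − 29/400·(0.950300+0.919800+0.873000))/(1+29/400) = 847/1000 ≈ 0.847000
step 5 [5y] zero: DF = P = 4117/5000 ≈ 0.823400
step 6 [6y] swap r/1=709/17336: DF=(1 − 709/17336·(0.950300+0.919800+0.873000+0.847000+0.823400))/(1+709/17336) = 7873/10000 ≈ 0.787300
step 7 [7y] bond c/1=17/200: DF=(506537/400000 − 17/200·(0.950300+0.919800+0.873000+0.847000+0.823400+0.787300))/(1+17/200) = 7597/10000 ≈ 0.759700
step 8 [8y] swap r/1=2567/67038: DF=(1 − 2567/67038·(0.950300+0.919800+0.873000+0.847000+0.823400+0.787300+0.759700))/(1+2567/67038) = 7433/10000 ≈ 0.743300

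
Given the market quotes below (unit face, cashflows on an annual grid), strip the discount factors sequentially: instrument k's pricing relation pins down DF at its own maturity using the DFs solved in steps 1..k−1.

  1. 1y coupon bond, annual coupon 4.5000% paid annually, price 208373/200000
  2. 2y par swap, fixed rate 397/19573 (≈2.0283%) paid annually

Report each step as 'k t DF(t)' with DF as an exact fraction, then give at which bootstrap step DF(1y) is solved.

1 1 997/1000
2 2 9603/10000
DF(1y) is solved at step 1

step 1 [1y] bond c/1=9/200: DF=(208373/200000 − 9/200·(0))/(1+9/200) = 997/1000 ≈ 0.997000
step 2 [2y] swap r/1=397/19573: DF=(1 − 397/19573·(0.997000))/(1+397/19573) = 9603/10000 ≈ 0.960300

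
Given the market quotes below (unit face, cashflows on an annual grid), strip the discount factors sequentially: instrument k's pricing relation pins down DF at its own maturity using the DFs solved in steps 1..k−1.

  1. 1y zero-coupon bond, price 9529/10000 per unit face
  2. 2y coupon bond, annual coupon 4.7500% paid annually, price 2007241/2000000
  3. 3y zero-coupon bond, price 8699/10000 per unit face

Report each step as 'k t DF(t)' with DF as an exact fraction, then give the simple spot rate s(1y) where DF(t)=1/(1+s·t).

1 1 9529/10000
2 2 9149/10000
3 3 8699/10000
s(1y) = (1/(9529/10000) − 1)/(1) = 471/9529 ≈ 4.9428%

step 1 [1y] zero: DF = P = 9529/10000 ≈ 0.952900
step 2 [2y] bond c/1=19/400: DF=(2007241/2000000 − 19/400·(0.952900))/(1+19/400) = 9149/10000 ≈ 0.914900
step 3 [3y] zero: DF = P = 8699/10000 ≈ 0.869900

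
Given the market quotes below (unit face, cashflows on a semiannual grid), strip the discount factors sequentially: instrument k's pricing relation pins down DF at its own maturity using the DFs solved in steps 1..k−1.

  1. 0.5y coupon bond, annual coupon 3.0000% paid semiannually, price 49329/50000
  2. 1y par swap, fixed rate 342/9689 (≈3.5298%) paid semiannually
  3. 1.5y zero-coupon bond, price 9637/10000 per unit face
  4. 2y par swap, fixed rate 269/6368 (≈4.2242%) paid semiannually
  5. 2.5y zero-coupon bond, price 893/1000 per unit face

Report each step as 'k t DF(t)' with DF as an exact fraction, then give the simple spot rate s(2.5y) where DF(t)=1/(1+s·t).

1 1/2 243/250
2 1 4829/5000
3 3/2 9637/10000
4 2 9193/10000
5 5/2 893/1000
s(2.5y) = (1/(893/1000) − 1)/(5/2) = 214/4465 ≈ 4.7928%

step 1 [0.5y] bond c/2=3/200: DF=(49329/50000 − 3/200·(0))/(1+3/200) = 243/250 ≈ 0.972000
step 2 [1y] swap r/2=171/9689: DF=(1 − 171/9689·(0.972000))/(1+171/9689) = 4829/5000 ≈ 0.965800
step 3 [1.5y] zero: DF = P = 9637/10000 ≈ 0.963700
step 4 [2y] swap r/2=269/12736: DF=(1 − 269/12736·(0.972000+0.965800+0.963700))/(1+269/12736) = 9193/10000 ≈ 0.919300
step 5 [2.5y] zero: DF = P = 893/1000 ≈ 0.893000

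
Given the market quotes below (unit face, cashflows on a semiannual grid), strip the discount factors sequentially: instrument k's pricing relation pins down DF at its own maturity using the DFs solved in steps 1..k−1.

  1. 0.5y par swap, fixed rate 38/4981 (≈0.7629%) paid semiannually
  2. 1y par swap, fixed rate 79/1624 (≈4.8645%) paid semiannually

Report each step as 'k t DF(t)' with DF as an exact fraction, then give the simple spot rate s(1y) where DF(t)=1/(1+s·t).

step 1 [0.5y] swap r/2=19/4981: DF=(1 − 19/4981·(0))/(1+19/4981) = 4981/5000 ≈ 0.996200
step 2 [1y] swap r/2=79/3248: DF=(1 − 79/3248·(0.996200))/(1+79/3248) = 4763/5000 ≈ 0.952600

1 1/2 4981/5000
2 1 4763/5000
s(1y) = (1/(4763/5000) − 1)/(1) = 237/4763 ≈ 4.9759%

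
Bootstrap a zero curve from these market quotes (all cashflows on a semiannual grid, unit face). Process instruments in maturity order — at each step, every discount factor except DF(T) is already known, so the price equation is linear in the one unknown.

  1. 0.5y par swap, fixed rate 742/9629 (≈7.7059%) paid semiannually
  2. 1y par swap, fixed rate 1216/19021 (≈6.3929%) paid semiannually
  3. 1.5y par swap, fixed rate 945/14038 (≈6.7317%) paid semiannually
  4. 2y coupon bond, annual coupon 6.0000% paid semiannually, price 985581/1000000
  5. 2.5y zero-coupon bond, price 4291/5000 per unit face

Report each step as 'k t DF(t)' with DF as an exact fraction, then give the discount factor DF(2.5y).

1 1/2 9629/10000
2 1 587/625
3 3/2 1811/2000
4 2 8751/10000
5 5/2 4291/5000
DF(2.5y) = 4291/5000 ≈ 0.858200

step 1 [0.5y] swap r/2=371/9629: DF=(1 − 371/9629·(0))/(1+371/9629) = 9629/10000 ≈ 0.962900
step 2 [1y] swap r/2=608/19021: DF=(1 − 608/19021·(0.962900))/(1+608/19021) = 587/625 ≈ 0.939200
step 3 [1.5y] swap r/2=945/28076: DF=(1 − 945/28076·(0.962900+0.939200))/(1+945/28076) = 1811/2000 ≈ 0.905500
step 4 [2y] bond c/2=3/100: DF=(985581/1000000 − 3/100·(0.962900+0.939200+0.905500))/(1+3/100) = 8751/10000 ≈ 0.875100
step 5 [2.5y] zero: DF = P = 4291/5000 ≈ 0.858200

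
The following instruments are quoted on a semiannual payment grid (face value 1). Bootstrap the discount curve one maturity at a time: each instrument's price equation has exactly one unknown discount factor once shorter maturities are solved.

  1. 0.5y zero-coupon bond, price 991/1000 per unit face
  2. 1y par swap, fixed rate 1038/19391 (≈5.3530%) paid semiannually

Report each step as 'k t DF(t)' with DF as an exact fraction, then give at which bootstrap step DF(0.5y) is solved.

step 1 [0.5y] zero: DF = P = 991/1000 ≈ 0.991000
step 2 [1y] swap r/2=519/19391: DF=(1 − 519/19391·(0.991000))/(1+519/19391) = 9481/10000 ≈ 0.948100

1 1/2 991/1000
2 1 9481/10000
DF(0.5y) is solved at step 1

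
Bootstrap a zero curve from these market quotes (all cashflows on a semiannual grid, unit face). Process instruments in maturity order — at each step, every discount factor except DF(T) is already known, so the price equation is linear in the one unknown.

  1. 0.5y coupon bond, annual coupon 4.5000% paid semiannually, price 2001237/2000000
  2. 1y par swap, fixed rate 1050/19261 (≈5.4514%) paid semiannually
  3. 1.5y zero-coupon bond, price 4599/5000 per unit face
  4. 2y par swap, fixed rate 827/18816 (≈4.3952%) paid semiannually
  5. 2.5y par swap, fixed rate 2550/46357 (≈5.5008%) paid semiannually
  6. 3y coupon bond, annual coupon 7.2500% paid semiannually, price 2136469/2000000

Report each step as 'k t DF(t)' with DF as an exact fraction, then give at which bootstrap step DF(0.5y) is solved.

1 1/2 4893/5000
2 1 379/400
3 3/2 4599/5000
4 2 9173/10000
5 5/2 349/400
6 3 8687/10000
DF(0.5y) is solved at step 1

step 1 [0.5y] bond c/2=9/400: DF=(2001237/2000000 − 9/400·(0))/(1+9/400) = 4893/5000 ≈ 0.978600
step 2 [1y] swap r/2=525/19261: DF=(1 − 525/19261·(0.978600))/(1+525/19261) = 379/400 ≈ 0.947500
step 3 [1.5y] zero: DF = P = 4599/5000 ≈ 0.919800
step 4 [2y] swap r/2=827/37632: DF=(1 − 827/37632·(0.978600+0.947500+0.919800))/(1+827/37632) = 9173/10000 ≈ 0.917300
step 5 [2.5y] swap r/2=1275/46357: DF=(1 − 1275/46357·(0.978600+0.947500+0.919800+0.917300))/(1+1275/46357) = 349/400 ≈ 0.872500
step 6 [3y] bond c/2=29/800: DF=(2136469/2000000 − 29/800·(0.978600+0.947500+0.919800+0.917300+0.872500))/(1+29/800) = 8687/10000 ≈ 0.868700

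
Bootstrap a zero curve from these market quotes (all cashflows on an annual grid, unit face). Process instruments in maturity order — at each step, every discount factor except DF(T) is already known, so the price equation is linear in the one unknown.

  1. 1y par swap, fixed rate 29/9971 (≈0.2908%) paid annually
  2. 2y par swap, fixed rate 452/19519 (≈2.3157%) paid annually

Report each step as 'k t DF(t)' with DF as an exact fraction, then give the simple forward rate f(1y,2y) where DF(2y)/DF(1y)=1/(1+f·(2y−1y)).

step 1 [1y] swap r/1=29/9971: DF=(1 − 29/9971·(0))/(1+29/9971) = 9971/10000 ≈ 0.997100
step 2 [2y] swap r/1=452/19519: DF=(1 − 452/19519·(0.997100))/(1+452/19519) = 2387/2500 ≈ 0.954800

1 1 9971/10000
2 2 2387/2500
f(1y,2y) = ((9971/10000)/(2387/2500) − 1)/(1) = 423/9548 ≈ 4.4302%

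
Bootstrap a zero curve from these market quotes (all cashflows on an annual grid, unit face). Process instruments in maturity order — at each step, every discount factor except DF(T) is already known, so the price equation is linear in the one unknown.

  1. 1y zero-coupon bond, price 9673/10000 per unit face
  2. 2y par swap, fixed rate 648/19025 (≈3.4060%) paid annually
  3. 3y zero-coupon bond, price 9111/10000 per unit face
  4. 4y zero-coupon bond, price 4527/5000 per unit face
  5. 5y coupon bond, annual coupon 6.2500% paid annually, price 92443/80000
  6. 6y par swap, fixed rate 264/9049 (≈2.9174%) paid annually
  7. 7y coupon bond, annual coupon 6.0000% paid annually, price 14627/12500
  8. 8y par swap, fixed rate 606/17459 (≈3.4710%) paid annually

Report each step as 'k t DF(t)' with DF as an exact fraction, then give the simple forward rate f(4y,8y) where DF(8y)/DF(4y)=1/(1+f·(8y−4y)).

step 1 [1y] zero: DF = P = 9673/10000 ≈ 0.967300
step 2 [2y] swap r/1=648/19025: DF=(1 − 648/19025·(0.967300))/(1+648/19025) = 1169/1250 ≈ 0.935200
step 3 [3y] zero: DF = P = 9111/10000 ≈ 0.911100
step 4 [4y] zero: DF = P = 4527/5000 ≈ 0.905400
step 5 [5y] bond c/1=1/16: DF=(92443/80000 − 1/16·(0.967300+0.935200+0.911100+0.905400))/(1+1/16) = 543/625 ≈ 0.868800
step 6 [6y] swap r/1=264/9049: DF=(1 − 264/9049·(0.967300+0.935200+0.911100+0.905400+0.868800))/(1+264/9049) = 526/625 ≈ 0.841600
step 7 [7y] bond c/1=3/50: DF=(14627/12500 − 3/50·(0.967300+0.935200+0.911100+0.905400+0.868800+0.841600))/(1+3/50) = 3983/5000 ≈ 0.796600
step 8 [8y] swap r/1=606/17459: DF=(1 − 606/17459·(0.967300+0.935200+0.911100+0.905400+0.868800+0.841600+0.796600))/(1+606/17459) = 947/1250 ≈ 0.757600

1 1 9673/10000
2 2 1169/1250
3 3 9111/10000
4 4 4527/5000
5 5 543/625
6 6 526/625
7 7 3983/5000
8 8 947/1250
f(4y,8y) = ((4527/5000)/(947/1250) − 1)/(4) = 739/15152 ≈ 4.8772%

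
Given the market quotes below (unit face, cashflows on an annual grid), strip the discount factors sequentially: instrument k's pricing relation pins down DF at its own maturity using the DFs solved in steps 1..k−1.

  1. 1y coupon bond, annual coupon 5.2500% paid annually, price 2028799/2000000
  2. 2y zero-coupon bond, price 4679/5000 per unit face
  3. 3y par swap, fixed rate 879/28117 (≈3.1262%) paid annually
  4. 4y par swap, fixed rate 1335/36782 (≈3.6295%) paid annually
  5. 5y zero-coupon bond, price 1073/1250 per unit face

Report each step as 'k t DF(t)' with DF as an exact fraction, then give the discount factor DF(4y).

step 1 [1y] bond c/1=21/400: DF=(2028799/2000000 − 21/400·(0))/(1+21/400) = 4819/5000 ≈ 0.963800
step 2 [2y] zero: DF = P = 4679/5000 ≈ 0.935800
step 3 [3y] swap r/1=879/28117: DF=(1 − 879/28117·(0.963800+0.935800))/(1+879/28117) = 9121/10000 ≈ 0.912100
step 4 [4y] swap r/1=1335/36782: DF=(1 − 1335/36782·(0.963800+0.935800+0.912100))/(1+1335/36782) = 1733/2000 ≈ 0.866500
step 5 [5y] zero: DF = P = 1073/1250 ≈ 0.858400

1 1 4819/5000
2 2 4679/5000
3 3 9121/10000
4 4 1733/2000
5 5 1073/1250
DF(4y) = 1733/2000 ≈ 0.866500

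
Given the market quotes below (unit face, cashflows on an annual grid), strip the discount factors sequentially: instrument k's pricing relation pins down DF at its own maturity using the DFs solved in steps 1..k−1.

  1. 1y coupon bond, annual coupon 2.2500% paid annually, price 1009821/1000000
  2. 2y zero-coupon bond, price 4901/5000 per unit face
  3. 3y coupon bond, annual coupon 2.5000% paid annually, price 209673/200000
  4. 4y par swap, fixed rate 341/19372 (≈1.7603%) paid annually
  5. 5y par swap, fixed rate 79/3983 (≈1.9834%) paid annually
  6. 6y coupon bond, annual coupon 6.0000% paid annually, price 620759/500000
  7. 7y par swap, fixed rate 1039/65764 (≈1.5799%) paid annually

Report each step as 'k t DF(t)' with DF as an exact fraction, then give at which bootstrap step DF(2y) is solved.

1 1 2469/2500
2 2 4901/5000
3 3 2437/2500
4 4 4659/5000
5 5 2263/2500
6 6 9007/10000
7 7 8961/10000
DF(2y) is solved at step 2

step 1 [1y] bond c/1=9/400: DF=(1009821/1000000 − 9/400·(0))/(1+9/400) = 2469/2500 ≈ 0.987600
step 2 [2y] zero: DF = P = 4901/5000 ≈ 0.980200
step 3 [3y] bond c/1=1/40: DF=(209673/200000 − 1/40·(0.987600+0.980200))/(1+1/40) = 2437/2500 ≈ 0.974800
step 4 [4y] swap r/1=341/19372: DF=(1 − 341/19372·(0.987600+0.980200+0.974800))/(1+341/19372) = 4659/5000 ≈ 0.931800
step 5 [5y] swap r/1=79/3983: DF=(1 − 79/3983·(0.987600+0.980200+0.974800+0.931800))/(1+79/3983) = 2263/2500 ≈ 0.905200
step 6 [6y] bond c/1=3/50: DF=(620759/500000 − 3/50·(0.987600+0.980200+0.974800+0.931800+0.905200))/(1+3/50) = 9007/10000 ≈ 0.900700
step 7 [7y] swap r/1=1039/65764: DF=(1 − 1039/65764·(0.987600+0.980200+0.974800+0.931800+0.905200+0.900700))/(1+1039/65764) = 8961/10000 ≈ 0.896100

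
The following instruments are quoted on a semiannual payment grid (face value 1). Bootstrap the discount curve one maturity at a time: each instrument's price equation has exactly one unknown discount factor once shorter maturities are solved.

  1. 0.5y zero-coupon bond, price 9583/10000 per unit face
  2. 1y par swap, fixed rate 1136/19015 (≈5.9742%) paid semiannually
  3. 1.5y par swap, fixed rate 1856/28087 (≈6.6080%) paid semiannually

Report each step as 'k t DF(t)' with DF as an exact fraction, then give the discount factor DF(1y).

step 1 [0.5y] zero: DF = P = 9583/10000 ≈ 0.958300
step 2 [1y] swap r/2=568/19015: DF=(1 − 568/19015·(0.958300))/(1+568/19015) = 1179/1250 ≈ 0.943200
step 3 [1.5y] swap r/2=928/28087: DF=(1 − 928/28087·(0.958300+0.943200))/(1+928/28087) = 567/625 ≈ 0.907200

1 1/2 9583/10000
2 1 1179/1250
3 3/2 567/625
DF(1y) = 1179/1250 ≈ 0.943200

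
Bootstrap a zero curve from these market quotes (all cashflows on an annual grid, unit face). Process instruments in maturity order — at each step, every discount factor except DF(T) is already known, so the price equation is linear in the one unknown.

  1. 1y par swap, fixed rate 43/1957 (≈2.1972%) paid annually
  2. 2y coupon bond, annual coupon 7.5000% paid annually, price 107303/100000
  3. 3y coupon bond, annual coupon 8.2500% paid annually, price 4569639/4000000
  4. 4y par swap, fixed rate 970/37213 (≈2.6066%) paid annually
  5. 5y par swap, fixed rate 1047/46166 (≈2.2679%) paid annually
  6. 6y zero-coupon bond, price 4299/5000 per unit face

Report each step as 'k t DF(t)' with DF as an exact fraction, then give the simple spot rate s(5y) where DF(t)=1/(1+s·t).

1 1 1957/2000
2 2 9299/10000
3 3 9099/10000
4 4 903/1000
5 5 8953/10000
6 6 4299/5000
s(5y) = (1/(8953/10000) − 1)/(5) = 1047/44765 ≈ 2.3389%

step 1 [1y] swap r/1=43/1957: DF=(1 − 43/1957·(0))/(1+43/1957) = 1957/2000 ≈ 0.978500
step 2 [2y] bond c/1=3/40: DF=(107303/100000 − 3/40·(0.978500))/(1+3/40) = 9299/10000 ≈ 0.929900
step 3 [3y] bond c/1=33/400: DF=(4569639/4000000 − 33/400·(0.978500+0.929900))/(1+33/400) = 9099/10000 ≈ 0.909900
step 4 [4y] swap r/1=970/37213: DF=(1 − 970/37213·(0.978500+0.929900+0.909900))/(1+970/37213) = 903/1000 ≈ 0.903000
step 5 [5y] swap r/1=1047/46166: DF=(1 − 1047/46166·(0.978500+0.929900+0.909900+0.903000))/(1+1047/46166) = 8953/10000 ≈ 0.895300
step 6 [6y] zero: DF = P = 4299/5000 ≈ 0.859800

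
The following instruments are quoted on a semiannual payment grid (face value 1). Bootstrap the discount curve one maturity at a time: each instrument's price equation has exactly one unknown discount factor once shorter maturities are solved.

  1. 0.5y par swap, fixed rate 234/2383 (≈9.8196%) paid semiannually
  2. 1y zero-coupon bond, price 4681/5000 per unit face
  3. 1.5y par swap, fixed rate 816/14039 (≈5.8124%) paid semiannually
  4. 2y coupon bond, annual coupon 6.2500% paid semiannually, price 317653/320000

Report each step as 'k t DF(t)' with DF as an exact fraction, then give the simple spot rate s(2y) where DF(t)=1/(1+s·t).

step 1 [0.5y] swap r/2=117/2383: DF=(1 − 117/2383·(0))/(1+117/2383) = 2383/2500 ≈ 0.953200
step 2 [1y] zero: DF = P = 4681/5000 ≈ 0.936200
step 3 [1.5y] swap r/2=408/14039: DF=(1 − 408/14039·(0.953200+0.936200))/(1+408/14039) = 574/625 ≈ 0.918400
step 4 [2y] bond c/2=1/32: DF=(317653/320000 − 1/32·(0.953200+0.936200+0.918400))/(1+1/32) = 351/400 ≈ 0.877500

1 1/2 2383/2500
2 1 4681/5000
3 3/2 574/625
4 2 351/400
s(2y) = (1/(351/400) − 1)/(2) = 49/702 ≈ 6.9801%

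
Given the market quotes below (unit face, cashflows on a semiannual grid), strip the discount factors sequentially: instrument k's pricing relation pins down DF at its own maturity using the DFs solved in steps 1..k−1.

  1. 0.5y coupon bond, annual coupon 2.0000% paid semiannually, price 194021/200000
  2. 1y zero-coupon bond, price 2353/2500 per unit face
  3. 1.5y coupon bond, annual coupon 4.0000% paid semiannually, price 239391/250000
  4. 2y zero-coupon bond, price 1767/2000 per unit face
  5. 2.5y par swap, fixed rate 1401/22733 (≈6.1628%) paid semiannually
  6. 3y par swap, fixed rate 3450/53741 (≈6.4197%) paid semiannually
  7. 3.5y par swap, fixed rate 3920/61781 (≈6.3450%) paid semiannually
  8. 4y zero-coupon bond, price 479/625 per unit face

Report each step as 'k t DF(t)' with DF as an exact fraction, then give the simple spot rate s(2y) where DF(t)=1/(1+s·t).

1 1/2 1921/2000
2 1 2353/2500
3 3/2 1803/2000
4 2 1767/2000
5 5/2 8599/10000
6 3 331/400
7 7/2 201/250
8 4 479/625
s(2y) = (1/(1767/2000) − 1)/(2) = 233/3534 ≈ 6.5931%

step 1 [0.5y] bond c/2=1/100: DF=(194021/200000 − 1/100·(0))/(1+1/100) = 1921/2000 ≈ 0.960500
step 2 [1y] zero: DF = P = 2353/2500 ≈ 0.941200
step 3 [1.5y] bond c/2=1/50: DF=(239391/250000 − 1/50·(0.960500+0.941200))/(1+1/50) = 1803/2000 ≈ 0.901500
step 4 [2y] zero: DF = P = 1767/2000 ≈ 0.883500
step 5 [2.5y] swap r/2=1401/45466: DF=(1 − 1401/45466·(0.960500+0.941200+0.901500+0.883500))/(1+1401/45466) = 8599/10000 ≈ 0.859900
step 6 [3y] swap r/2=1725/53741: DF=(1 − 1725/53741·(0.960500+0.941200+0.901500+0.883500+0.859900))/(1+1725/53741) = 331/400 ≈ 0.827500
step 7 [3.5y] swap r/2=1960/61781: DF=(1 − 1960/61781·(0.960500+0.941200+0.901500+0.883500+0.859900+0.827500))/(1+1960/61781) = 201/250 ≈ 0.804000
step 8 [4y] zero: DF = P = 479/625 ≈ 0.766400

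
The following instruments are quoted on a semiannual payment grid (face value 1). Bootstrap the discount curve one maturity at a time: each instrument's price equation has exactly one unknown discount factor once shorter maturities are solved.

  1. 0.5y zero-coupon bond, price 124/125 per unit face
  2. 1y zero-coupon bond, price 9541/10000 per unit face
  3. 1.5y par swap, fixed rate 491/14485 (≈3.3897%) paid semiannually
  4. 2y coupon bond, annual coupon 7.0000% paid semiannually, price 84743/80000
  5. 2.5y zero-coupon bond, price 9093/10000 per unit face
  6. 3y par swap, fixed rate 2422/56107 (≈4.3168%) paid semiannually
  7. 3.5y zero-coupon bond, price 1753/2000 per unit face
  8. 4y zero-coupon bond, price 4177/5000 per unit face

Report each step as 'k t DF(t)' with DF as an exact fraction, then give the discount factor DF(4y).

1 1/2 124/125
2 1 9541/10000
3 3/2 9509/10000
4 2 1851/2000
5 5/2 9093/10000
6 3 8789/10000
7 7/2 1753/2000
8 4 4177/5000
DF(4y) = 4177/5000 ≈ 0.835400

step 1 [0.5y] zero: DF = P = 124/125 ≈ 0.992000
step 2 [1y] zero: DF = P = 9541/10000 ≈ 0.954100
step 3 [1.5y] swap r/2=491/28970: DF=(1 − 491/28970·(0.992000+0.954100))/(1+491/28970) = 9509/10000 ≈ 0.950900
step 4 [2y] bond c/2=7/200: DF=(84743/80000 − 7/200·(0.992000+0.954100+0.950900))/(1+7/200) = 1851/2000 ≈ 0.925500
step 5 [2.5y] zero: DF = P = 9093/10000 ≈ 0.909300
step 6 [3y] swap r/2=1211/56107: DF=(1 − 1211/56107·(0.992000+0.954100+0.950900+0.925500+0.909300))/(1+1211/56107) = 8789/10000 ≈ 0.878900
step 7 [3.5y] zero: DF = P = 1753/2000 ≈ 0.876500
step 8 [4y] zero: DF = P = 4177/5000 ≈ 0.835400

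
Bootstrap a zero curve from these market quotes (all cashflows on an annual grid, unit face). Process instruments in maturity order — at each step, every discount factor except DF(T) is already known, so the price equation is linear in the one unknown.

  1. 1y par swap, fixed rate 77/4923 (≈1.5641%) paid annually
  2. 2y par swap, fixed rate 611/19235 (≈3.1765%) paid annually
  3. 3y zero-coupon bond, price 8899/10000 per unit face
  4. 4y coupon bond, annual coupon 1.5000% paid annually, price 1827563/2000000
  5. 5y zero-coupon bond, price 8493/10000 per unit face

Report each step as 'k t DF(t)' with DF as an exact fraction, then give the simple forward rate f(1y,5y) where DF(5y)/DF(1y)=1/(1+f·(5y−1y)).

1 1 4923/5000
2 2 9389/10000
3 3 8899/10000
4 4 8587/10000
5 5 8493/10000
f(1y,5y) = ((4923/5000)/(8493/10000) − 1)/(4) = 451/11324 ≈ 3.9827%

step 1 [1y] swap r/1=77/4923: DF=(1 − 77/4923·(0))/(1+77/4923) = 4923/5000 ≈ 0.984600
step 2 [2y] swap r/1=611/19235: DF=(1 − 611/19235·(0.984600))/(1+611/19235) = 9389/10000 ≈ 0.938900
step 3 [3y] zero: DF = P = 8899/10000 ≈ 0.889900
step 4 [4y] bond c/1=3/200: DF=(1827563/2000000 − 3/200·(0.984600+0.938900+0.889900))/(1+3/200) = 8587/10000 ≈ 0.858700
step 5 [5y] zero: DF = P = 8493/10000 ≈ 0.849300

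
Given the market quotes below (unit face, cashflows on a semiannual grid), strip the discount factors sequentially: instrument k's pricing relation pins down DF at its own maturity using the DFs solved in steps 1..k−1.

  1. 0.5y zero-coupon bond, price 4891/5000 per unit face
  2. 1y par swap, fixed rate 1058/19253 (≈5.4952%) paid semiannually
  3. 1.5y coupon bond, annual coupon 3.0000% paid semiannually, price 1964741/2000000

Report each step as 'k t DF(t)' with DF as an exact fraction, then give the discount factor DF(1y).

step 1 [0.5y] zero: DF = P = 4891/5000 ≈ 0.978200
step 2 [1y] swap r/2=529/19253: DF=(1 − 529/19253·(0.978200))/(1+529/19253) = 9471/10000 ≈ 0.947100
step 3 [1.5y] bond c/2=3/200: DF=(1964741/2000000 − 3/200·(0.978200+0.947100))/(1+3/200) = 4697/5000 ≈ 0.939400

1 1/2 4891/5000
2 1 9471/10000
3 3/2 4697/5000
DF(1y) = 9471/10000 ≈ 0.947100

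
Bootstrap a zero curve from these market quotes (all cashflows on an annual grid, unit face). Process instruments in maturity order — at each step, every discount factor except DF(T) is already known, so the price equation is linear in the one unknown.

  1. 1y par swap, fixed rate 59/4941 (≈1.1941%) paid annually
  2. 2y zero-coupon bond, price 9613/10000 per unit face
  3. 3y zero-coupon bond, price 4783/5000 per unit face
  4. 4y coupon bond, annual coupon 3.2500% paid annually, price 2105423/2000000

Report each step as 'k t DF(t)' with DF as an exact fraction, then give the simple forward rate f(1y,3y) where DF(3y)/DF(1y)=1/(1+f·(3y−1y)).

step 1 [1y] swap r/1=59/4941: DF=(1 − 59/4941·(0))/(1+59/4941) = 4941/5000 ≈ 0.988200
step 2 [2y] zero: DF = P = 9613/10000 ≈ 0.961300
step 3 [3y] zero: DF = P = 4783/5000 ≈ 0.956600
step 4 [4y] bond c/1=13/400: DF=(2105423/2000000 − 13/400·(0.988200+0.961300+0.956600))/(1+13/400) = 9281/10000 ≈ 0.928100

1 1 4941/5000
2 2 9613/10000
3 3 4783/5000
4 4 9281/10000
f(1y,3y) = ((4941/5000)/(4783/5000) − 1)/(2) = 79/4783 ≈ 1.6517%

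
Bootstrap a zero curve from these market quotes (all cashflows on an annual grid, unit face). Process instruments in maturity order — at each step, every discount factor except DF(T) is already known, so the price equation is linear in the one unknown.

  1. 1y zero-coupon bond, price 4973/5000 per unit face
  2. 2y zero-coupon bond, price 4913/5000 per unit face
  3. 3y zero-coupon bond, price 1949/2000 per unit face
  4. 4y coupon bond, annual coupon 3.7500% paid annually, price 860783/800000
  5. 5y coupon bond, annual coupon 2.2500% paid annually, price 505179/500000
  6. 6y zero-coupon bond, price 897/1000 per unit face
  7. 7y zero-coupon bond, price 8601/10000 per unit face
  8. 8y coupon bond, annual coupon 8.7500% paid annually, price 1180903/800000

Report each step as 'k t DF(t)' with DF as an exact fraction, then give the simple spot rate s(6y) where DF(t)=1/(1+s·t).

step 1 [1y] zero: DF = P = 4973/5000 ≈ 0.994600
step 2 [2y] zero: DF = P = 4913/5000 ≈ 0.982600
step 3 [3y] zero: DF = P = 1949/2000 ≈ 0.974500
step 4 [4y] bond c/1=3/80: DF=(860783/800000 − 3/80·(0.994600+0.982600+0.974500))/(1+3/80) = 1163/1250 ≈ 0.930400
step 5 [5y] bond c/1=9/400: DF=(505179/500000 − 9/400·(0.994600+0.982600+0.974500+0.930400))/(1+9/400) = 9027/10000 ≈ 0.902700
step 6 [6y] zero: DF = P = 897/1000 ≈ 0.897000
step 7 [7y] zero: DF = P = 8601/10000 ≈ 0.860100
step 8 [8y] bond c/1=7/80: DF=(1180903/800000 − 7/80·(0.994600+0.982600+0.974500+0.930400+0.902700+0.897000+0.860100))/(1+7/80) = 831/1000 ≈ 0.831000

1 1 4973/5000
2 2 4913/5000
3 3 1949/2000
4 4 1163/1250
5 5 9027/10000
6 6 897/1000
7 7 8601/10000
8 8 831/1000
s(6y) = (1/(897/1000) − 1)/(6) = 103/5382 ≈ 1.9138%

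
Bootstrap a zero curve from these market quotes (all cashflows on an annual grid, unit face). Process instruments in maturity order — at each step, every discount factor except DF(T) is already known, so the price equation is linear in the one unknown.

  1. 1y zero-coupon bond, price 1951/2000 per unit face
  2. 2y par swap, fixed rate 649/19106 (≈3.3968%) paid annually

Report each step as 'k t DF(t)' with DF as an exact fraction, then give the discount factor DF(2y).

step 1 [1y] zero: DF = P = 1951/2000 ≈ 0.975500
step 2 [2y] swap r/1=649/19106: DF=(1 − 649/19106·(0.975500))/(1+649/19106) = 9351/10000 ≈ 0.935100

1 1 1951/2000
2 2 9351/10000
DF(2y) = 9351/10000 ≈ 0.935100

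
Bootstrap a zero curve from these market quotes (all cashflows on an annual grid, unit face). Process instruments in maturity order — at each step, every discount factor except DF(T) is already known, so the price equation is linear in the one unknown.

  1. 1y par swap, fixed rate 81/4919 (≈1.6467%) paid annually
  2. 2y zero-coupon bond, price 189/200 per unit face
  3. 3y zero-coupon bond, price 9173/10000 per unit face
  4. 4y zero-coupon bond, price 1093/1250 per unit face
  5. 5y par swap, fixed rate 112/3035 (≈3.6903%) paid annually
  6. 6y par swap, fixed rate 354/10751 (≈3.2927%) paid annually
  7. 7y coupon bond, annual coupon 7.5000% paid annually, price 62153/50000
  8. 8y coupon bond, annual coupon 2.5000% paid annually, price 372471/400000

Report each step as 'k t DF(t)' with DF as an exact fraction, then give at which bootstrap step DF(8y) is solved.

1 1 4919/5000
2 2 189/200
3 3 9173/10000
4 4 1093/1250
5 5 104/125
6 6 823/1000
7 7 7813/10000
8 8 7583/10000
DF(8y) is solved at step 8

step 1 [1y] swap r/1=81/4919: DF=(1 − 81/4919·(0))/(1+81/4919) = 4919/5000 ≈ 0.983800
step 2 [2y] zero: DF = P = 189/200 ≈ 0.945000
step 3 [3y] zero: DF = P = 9173/10000 ≈ 0.917300
step 4 [4y] zero: DF = P = 1093/1250 ≈ 0.874400
step 5 [5y] swap r/1=112/3035: DF=(1 − 112/3035·(0.983800+0.945000+0.917300+0.874400))/(1+112/3035) = 104/125 ≈ 0.832000
step 6 [6y] swap r/1=354/10751: DF=(1 − 354/10751·(0.983800+0.945000+0.917300+0.874400+0.832000))/(1+354/10751) = 823/1000 ≈ 0.823000
step 7 [7y] bond c/1=3/40: DF=(62153/50000 − 3/40·(0.983800+0.945000+0.917300+0.874400+0.832000+0.823000))/(1+3/40) = 7813/10000 ≈ 0.781300
step 8 [8y] bond c/1=1/40: DF=(372471/400000 − 1/40·(0.983800+0.945000+0.917300+0.874400+0.832000+0.823000+0.781300))/(1+1/40) = 7583/10000 ≈ 0.758300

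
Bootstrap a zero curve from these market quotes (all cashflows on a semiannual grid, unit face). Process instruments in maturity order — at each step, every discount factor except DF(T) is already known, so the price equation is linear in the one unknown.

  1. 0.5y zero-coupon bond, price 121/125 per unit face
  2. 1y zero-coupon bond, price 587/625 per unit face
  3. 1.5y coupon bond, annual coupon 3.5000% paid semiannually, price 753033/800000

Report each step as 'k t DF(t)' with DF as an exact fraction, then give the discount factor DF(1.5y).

step 1 [0.5y] zero: DF = P = 121/125 ≈ 0.968000
step 2 [1y] zero: DF = P = 587/625 ≈ 0.939200
step 3 [1.5y] bond c/2=7/400: DF=(753033/800000 − 7/400·(0.968000+0.939200))/(1+7/400) = 8923/10000 ≈ 0.892300

1 1/2 121/125
2 1 587/625
3 3/2 8923/10000
DF(1.5y) = 8923/10000 ≈ 0.892300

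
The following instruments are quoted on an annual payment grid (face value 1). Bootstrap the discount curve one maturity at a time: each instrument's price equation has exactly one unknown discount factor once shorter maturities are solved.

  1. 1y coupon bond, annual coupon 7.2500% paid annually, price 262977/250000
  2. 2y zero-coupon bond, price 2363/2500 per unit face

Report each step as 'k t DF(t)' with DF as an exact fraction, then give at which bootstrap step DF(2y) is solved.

1 1 613/625
2 2 2363/2500
DF(2y) is solved at step 2

step 1 [1y] bond c/1=29/400: DF=(262977/250000 − 29/400·(0))/(1+29/400) = 613/625 ≈ 0.980800
step 2 [2y] zero: DF = P = 2363/2500 ≈ 0.945200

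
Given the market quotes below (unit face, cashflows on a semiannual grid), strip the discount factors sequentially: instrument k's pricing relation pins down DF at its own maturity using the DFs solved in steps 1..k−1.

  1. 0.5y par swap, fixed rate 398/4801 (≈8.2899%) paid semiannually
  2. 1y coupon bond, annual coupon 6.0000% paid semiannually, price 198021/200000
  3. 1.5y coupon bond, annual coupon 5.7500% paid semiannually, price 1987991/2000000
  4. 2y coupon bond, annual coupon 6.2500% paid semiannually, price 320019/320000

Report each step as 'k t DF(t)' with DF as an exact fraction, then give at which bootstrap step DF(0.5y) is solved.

step 1 [0.5y] swap r/2=199/4801: DF=(1 − 199/4801·(0))/(1+199/4801) = 4801/5000 ≈ 0.960200
step 2 [1y] bond c/2=3/100: DF=(198021/200000 − 3/100·(0.960200))/(1+3/100) = 9333/10000 ≈ 0.933300
step 3 [1.5y] bond c/2=23/800: DF=(1987991/2000000 − 23/800·(0.960200+0.933300))/(1+23/800) = 9133/10000 ≈ 0.913300
step 4 [2y] bond c/2=1/32: DF=(320019/320000 − 1/32·(0.960200+0.933300+0.913300))/(1+1/32) = 8847/10000 ≈ 0.884700

1 1/2 4801/5000
2 1 9333/10000
3 3/2 9133/10000
4 2 8847/10000
DF(0.5y) is solved at step 1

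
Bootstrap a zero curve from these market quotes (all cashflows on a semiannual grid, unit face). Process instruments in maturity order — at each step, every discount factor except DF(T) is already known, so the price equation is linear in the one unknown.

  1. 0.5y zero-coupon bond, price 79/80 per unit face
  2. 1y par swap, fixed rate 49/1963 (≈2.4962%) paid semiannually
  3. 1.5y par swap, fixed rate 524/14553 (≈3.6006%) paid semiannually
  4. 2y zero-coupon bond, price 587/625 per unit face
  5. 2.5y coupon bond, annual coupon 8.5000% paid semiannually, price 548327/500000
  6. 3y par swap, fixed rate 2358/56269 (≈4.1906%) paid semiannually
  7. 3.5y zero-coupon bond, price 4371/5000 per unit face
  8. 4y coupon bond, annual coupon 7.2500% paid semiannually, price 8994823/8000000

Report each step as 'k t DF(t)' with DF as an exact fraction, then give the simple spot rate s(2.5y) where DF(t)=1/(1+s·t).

step 1 [0.5y] zero: DF = P = 79/80 ≈ 0.987500
step 2 [1y] swap r/2=49/3926: DF=(1 − 49/3926·(0.987500))/(1+49/3926) = 1951/2000 ≈ 0.975500
step 3 [1.5y] swap r/2=262/14553: DF=(1 − 262/14553·(0.987500+0.975500))/(1+262/14553) = 2369/2500 ≈ 0.947600
step 4 [2y] zero: DF = P = 587/625 ≈ 0.939200
step 5 [2.5y] bond c/2=17/400: DF=(548327/500000 − 17/400·(0.987500+0.975500+0.947600+0.939200))/(1+17/400) = 179/200 ≈ 0.895000
step 6 [3y] swap r/2=1179/56269: DF=(1 − 1179/56269·(0.987500+0.975500+0.947600+0.939200+0.895000))/(1+1179/56269) = 8821/10000 ≈ 0.882100
step 7 [3.5y] zero: DF = P = 4371/5000 ≈ 0.874200
step 8 [4y] bond c/2=29/800: DF=(8994823/8000000 − 29/800·(0.987500+0.975500+0.947600+0.939200+0.895000+0.882100+0.874200))/(1+29/800) = 536/625 ≈ 0.857600

1 1/2 79/80
2 1 1951/2000
3 3/2 2369/2500
4 2 587/625
5 5/2 179/200
6 3 8821/10000
7 7/2 4371/5000
8 4 536/625
s(2.5y) = (1/(179/200) − 1)/(5/2) = 42/895 ≈ 4.6927%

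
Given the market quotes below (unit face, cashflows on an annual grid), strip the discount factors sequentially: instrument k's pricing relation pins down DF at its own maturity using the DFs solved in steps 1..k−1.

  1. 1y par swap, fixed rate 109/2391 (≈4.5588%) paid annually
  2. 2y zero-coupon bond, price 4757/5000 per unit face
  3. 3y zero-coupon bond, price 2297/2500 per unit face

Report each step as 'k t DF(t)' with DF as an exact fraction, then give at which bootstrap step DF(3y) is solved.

1 1 2391/2500
2 2 4757/5000
3 3 2297/2500
DF(3y) is solved at step 3

step 1 [1y] swap r/1=109/2391: DF=(1 − 109/2391·(0))/(1+109/2391) = 2391/2500 ≈ 0.956400
step 2 [2y] zero: DF = P = 4757/5000 ≈ 0.951400
step 3 [3y] zero: DF = P = 2297/2500 ≈ 0.918800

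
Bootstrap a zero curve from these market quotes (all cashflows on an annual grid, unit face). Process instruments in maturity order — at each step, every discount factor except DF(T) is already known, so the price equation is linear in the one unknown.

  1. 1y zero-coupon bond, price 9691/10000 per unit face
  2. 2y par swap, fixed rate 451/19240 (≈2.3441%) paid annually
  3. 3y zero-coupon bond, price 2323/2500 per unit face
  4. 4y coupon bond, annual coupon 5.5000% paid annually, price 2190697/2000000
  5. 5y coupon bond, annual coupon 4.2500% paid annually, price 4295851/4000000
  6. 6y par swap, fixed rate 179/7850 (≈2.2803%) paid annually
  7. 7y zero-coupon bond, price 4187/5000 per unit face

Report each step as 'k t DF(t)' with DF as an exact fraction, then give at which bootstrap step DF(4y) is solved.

step 1 [1y] zero: DF = P = 9691/10000 ≈ 0.969100
step 2 [2y] swap r/1=451/19240: DF=(1 − 451/19240·(0.969100))/(1+451/19240) = 9549/10000 ≈ 0.954900
step 3 [3y] zero: DF = P = 2323/2500 ≈ 0.929200
step 4 [4y] bond c/1=11/200: DF=(2190697/2000000 − 11/200·(0.969100+0.954900+0.929200))/(1+11/200) = 1779/2000 ≈ 0.889500
step 5 [5y] bond c/1=17/400: DF=(4295851/4000000 − 17/400·(0.969100+0.954900+0.929200+0.889500))/(1+17/400) = 1097/1250 ≈ 0.877600
step 6 [6y] swap r/1=179/7850: DF=(1 − 179/7850·(0.969100+0.954900+0.929200+0.889500+0.877600))/(1+179/7850) = 8747/10000 ≈ 0.874700
step 7 [7y] zero: DF = P = 4187/5000 ≈ 0.837400

1 1 9691/10000
2 2 9549/10000
3 3 2323/2500
4 4 1779/2000
5 5 1097/1250
6 6 8747/10000
7 7 4187/5000
DF(4y) is solved at step 4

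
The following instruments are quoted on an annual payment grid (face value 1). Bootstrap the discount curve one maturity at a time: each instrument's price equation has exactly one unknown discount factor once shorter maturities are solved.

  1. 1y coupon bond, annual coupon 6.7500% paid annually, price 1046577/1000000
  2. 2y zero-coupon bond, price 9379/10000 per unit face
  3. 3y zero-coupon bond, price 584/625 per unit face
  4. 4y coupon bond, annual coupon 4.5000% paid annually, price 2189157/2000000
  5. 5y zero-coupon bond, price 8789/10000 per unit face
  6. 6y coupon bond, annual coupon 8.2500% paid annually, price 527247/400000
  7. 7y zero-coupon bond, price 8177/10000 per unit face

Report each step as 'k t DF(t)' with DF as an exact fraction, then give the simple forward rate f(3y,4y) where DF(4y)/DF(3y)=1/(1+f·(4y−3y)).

1 1 2451/2500
2 2 9379/10000
3 3 584/625
4 4 4623/5000
5 5 8789/10000
6 6 2157/2500
7 7 8177/10000
f(3y,4y) = ((584/625)/(4623/5000) − 1)/(1) = 49/4623 ≈ 1.0599%

step 1 [1y] bond c/1=27/400: DF=(1046577/1000000 − 27/400·(0))/(1+27/400) = 2451/2500 ≈ 0.980400
step 2 [2y] zero: DF = P = 9379/10000 ≈ 0.937900
step 3 [3y] zero: DF = P = 584/625 ≈ 0.934400
step 4 [4y] bond c/1=9/200: DF=(2189157/2000000 − 9/200·(0.980400+0.937900+0.934400))/(1+9/200) = 4623/5000 ≈ 0.924600
step 5 [5y] zero: DF = P = 8789/10000 ≈ 0.878900
step 6 [6y] bond c/1=33/400: DF=(527247/400000 − 33/400·(0.980400+0.937900+0.934400+0.924600+0.878900))/(1+33/400) = 2157/2500 ≈ 0.862800
step 7 [7y] zero: DF = P = 8177/10000 ≈ 0.817700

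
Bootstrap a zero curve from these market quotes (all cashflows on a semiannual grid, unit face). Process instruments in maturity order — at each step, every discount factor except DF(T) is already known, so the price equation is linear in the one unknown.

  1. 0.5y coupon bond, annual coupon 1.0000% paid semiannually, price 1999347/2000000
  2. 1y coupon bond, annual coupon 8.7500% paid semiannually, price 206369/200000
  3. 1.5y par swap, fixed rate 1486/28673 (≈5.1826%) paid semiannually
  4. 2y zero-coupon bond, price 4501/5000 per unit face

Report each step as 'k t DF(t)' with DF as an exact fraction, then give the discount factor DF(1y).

step 1 [0.5y] bond c/2=1/200: DF=(1999347/2000000 − 1/200·(0))/(1+1/200) = 9947/10000 ≈ 0.994700
step 2 [1y] bond c/2=7/160: DF=(206369/200000 − 7/160·(0.994700))/(1+7/160) = 9469/10000 ≈ 0.946900
step 3 [1.5y] swap r/2=743/28673: DF=(1 − 743/28673·(0.994700+0.946900))/(1+743/28673) = 9257/10000 ≈ 0.925700
step 4 [2y] zero: DF = P = 4501/5000 ≈ 0.900200

1 1/2 9947/10000
2 1 9469/10000
3 3/2 9257/10000
4 2 4501/5000
DF(1y) = 9469/10000 ≈ 0.946900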